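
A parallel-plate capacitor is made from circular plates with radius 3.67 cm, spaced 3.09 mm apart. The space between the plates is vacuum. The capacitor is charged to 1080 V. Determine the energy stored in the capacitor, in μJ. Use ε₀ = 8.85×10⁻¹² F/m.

U ≈ 7.07 μJ

A = π(3.67 cm)² = 4.23×10⁻³ m².
C = ε₀A/d = 8.85×10⁻¹² × 4.23×10⁻³ / 3.09×10⁻³ = 1.21×10⁻¹¹ F.
U = ½CV² = ½ × 1.21×10⁻¹¹ × (1080)² = 7.07×10⁻⁶ J.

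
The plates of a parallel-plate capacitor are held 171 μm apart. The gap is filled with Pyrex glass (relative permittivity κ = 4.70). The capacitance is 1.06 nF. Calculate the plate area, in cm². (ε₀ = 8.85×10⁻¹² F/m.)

43.6 cm²

A = Cd/(κε₀) = 1.06×10⁻⁹ × 1.71×10⁻⁴ / (4.70 × 8.85×10⁻¹²) = 4.36×10⁻³ m².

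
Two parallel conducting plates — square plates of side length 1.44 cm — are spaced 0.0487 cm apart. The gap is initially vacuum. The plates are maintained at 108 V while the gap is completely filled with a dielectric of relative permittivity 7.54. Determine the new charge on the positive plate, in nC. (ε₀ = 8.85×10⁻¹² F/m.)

A = (1.44 cm)² = 2.07×10⁻⁴ m².
Initially C₁ = ε₀A/d = 8.85×10⁻¹² × 2.07×10⁻⁴ / 4.87×10⁻⁴ = 3.77×10⁻¹² F.
Q₁ = 4.07×10⁻¹⁰ C.
Battery connected ⇒ V is held fixed. C₂ = 7.54 C₁ and Q = CV, so Q₂/Q₁ = C₂/C₁ = 7.54.
Q₂ = 7.54 × 4.07×10⁻¹⁰ = 3.07×10⁻⁹ C.

Q ≈ 3.07 nC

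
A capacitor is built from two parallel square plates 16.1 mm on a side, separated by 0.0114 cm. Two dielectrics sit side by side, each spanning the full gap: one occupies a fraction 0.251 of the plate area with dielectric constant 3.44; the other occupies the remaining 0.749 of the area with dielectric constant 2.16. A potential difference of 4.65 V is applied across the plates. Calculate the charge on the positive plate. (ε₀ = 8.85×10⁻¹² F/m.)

A = (16.1 mm)² = 2.59×10⁻⁴ m².
Side-by-side slabs ⇒ two capacitors in parallel, each spanning the full gap.
C₁ = κ₁ε₀A₁/d = 3.44 × 8.85×10⁻¹² × 6.51×10⁻⁵ / 1.14×10⁻⁴ = 1.74×10⁻¹¹ F.
C₂ = κ₂ε₀A₂/d = 2.16 × 8.85×10⁻¹² × 1.94×10⁻⁴ / 1.14×10⁻⁴ = 3.26×10⁻¹¹ F.
C = C₁ + C₂ = 4.99×10⁻¹¹ F.
Q = CV = 4.99×10⁻¹¹ × 4.65 = 2.32×10⁻¹⁰ C.

Q ≈ 232 pC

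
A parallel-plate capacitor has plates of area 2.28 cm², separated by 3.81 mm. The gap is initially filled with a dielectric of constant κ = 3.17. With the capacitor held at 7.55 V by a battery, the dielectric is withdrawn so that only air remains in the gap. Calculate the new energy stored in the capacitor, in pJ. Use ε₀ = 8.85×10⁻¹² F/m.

A = 2.28 cm² = 2.28×10⁻⁴ m².
Initially C₁ = κε₀A/d = 3.17 × 8.85×10⁻¹² × 2.28×10⁻⁴ / 3.81×10⁻³ = 1.68×10⁻¹² F.
U₁ = 4.78×10⁻¹¹ J.
Battery connected ⇒ V is held fixed. C₂ = 0.315 C₁ and U = ½CV², so U₂/U₁ = C₂/C₁ = 0.315.
U₂ = 0.315 × 4.78×10⁻¹¹ = 1.51×10⁻¹¹ J.

U ≈ 15.1 pJ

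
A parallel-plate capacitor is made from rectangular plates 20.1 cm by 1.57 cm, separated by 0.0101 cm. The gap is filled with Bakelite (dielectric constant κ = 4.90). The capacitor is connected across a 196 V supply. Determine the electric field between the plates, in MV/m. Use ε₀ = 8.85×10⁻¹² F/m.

E = V/d = 196 / 1.01×10⁻⁴ = 1.94×10⁶ V/m.

1.94 MV/m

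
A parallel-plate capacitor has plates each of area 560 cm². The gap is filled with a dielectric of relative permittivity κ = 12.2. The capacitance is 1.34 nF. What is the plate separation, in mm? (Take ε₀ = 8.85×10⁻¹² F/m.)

d ≈ 4.51 mm

A = 560 cm² = 5.60×10⁻² m².
d = κε₀A/C = 12.2 × 8.85×10⁻¹² × 5.60×10⁻² / 1.34×10⁻⁹ = 4.51×10⁻³ m.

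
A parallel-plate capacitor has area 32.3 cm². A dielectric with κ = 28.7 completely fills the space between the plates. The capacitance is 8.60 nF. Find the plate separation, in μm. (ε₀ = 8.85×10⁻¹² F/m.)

d ≈ 95.4 μm

A = 32.3 cm² = 3.23×10⁻³ m².
d = κε₀A/C = 28.7 × 8.85×10⁻¹² × 3.23×10⁻³ / 8.60×10⁻⁹ = 9.54×10⁻⁵ m.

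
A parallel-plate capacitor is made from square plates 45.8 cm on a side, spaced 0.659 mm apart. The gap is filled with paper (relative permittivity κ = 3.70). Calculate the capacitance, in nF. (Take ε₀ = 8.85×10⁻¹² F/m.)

A = (45.8 cm)² = 0.210 m².
C = κε₀A/d = 3.70 × 8.85×10⁻¹² × 0.210 / 6.59×10⁻⁴ = 1.04×10⁻⁸ F.

10.4 nF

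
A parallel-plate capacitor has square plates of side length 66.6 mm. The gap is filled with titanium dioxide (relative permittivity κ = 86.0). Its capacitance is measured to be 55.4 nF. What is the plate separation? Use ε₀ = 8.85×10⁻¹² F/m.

A = (66.6 mm)² = 4.44×10⁻³ m².
d = κε₀A/C = 86.0 × 8.85×10⁻¹² × 4.44×10⁻³ / 5.54×10⁻⁸ = 6.09×10⁻⁵ m.

d ≈ 60.9 μm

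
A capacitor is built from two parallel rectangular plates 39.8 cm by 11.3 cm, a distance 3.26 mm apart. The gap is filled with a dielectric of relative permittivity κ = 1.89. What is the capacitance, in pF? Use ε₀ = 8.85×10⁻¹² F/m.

A = 39.8 × 11.3 cm² = 4.50×10⁻² m².
C = κε₀A/d = 1.89 × 8.85×10⁻¹² × 4.50×10⁻² / 3.26×10⁻³ = 2.31×10⁻¹⁰ F.

C ≈ 231 pF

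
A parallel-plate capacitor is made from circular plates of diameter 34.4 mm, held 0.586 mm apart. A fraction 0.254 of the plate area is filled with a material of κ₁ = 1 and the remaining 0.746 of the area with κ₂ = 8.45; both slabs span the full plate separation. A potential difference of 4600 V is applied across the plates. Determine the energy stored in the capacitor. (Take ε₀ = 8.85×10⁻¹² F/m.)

U ≈ 0.974 mJ

A = π(34.4/2 mm)² = 9.29×10⁻⁴ m².
Side-by-side slabs ⇒ two capacitors in parallel, each spanning the full gap.
C₁ = κ₁ε₀A₁/d = 1.00 × 8.85×10⁻¹² × 2.36×10⁻⁴ / 5.86×10⁻⁴ = 3.57×10⁻¹² F.
C₂ = κ₂ε₀A₂/d = 8.45 × 8.85×10⁻¹² × 6.93×10⁻⁴ / 5.86×10⁻⁴ = 8.85×10⁻¹¹ F.
C = C₁ + C₂ = 9.20×10⁻¹¹ F.
U = ½CV² = ½ × 9.20×10⁻¹¹ × (4600)² = 9.74×10⁻⁴ J.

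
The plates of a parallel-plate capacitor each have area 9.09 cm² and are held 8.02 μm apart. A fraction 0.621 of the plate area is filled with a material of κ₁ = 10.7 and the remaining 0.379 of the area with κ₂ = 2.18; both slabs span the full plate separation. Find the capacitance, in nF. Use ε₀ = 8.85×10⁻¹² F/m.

C ≈ 7.49 nF

A = 9.09 cm² = 9.09×10⁻⁴ m².
Side-by-side slabs ⇒ two capacitors in parallel, each spanning the full gap.
C₁ = κ₁ε₀A₁/d = 10.7 × 8.85×10⁻¹² × 5.64×10⁻⁴ / 8.02×10⁻⁶ = 6.67×10⁻⁹ F.
C₂ = κ₂ε₀A₂/d = 2.18 × 8.85×10⁻¹² × 3.45×10⁻⁴ / 8.02×10⁻⁶ = 8.29×10⁻¹⁰ F.
C = C₁ + C₂ = 7.49×10⁻⁹ F.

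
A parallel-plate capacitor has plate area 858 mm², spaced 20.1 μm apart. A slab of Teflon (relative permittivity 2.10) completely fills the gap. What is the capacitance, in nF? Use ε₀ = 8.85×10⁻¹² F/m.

C ≈ 0.793 nF

A = 858 mm² = 8.58×10⁻⁴ m².
C = κε₀A/d = 2.10 × 8.85×10⁻¹² × 8.58×10⁻⁴ / 2.01×10⁻⁵ = 7.93×10⁻¹⁰ F.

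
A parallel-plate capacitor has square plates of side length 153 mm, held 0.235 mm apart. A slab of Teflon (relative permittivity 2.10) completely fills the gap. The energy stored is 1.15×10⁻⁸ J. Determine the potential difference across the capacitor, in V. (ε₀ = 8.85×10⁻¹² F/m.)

V ≈ 3.52 V

A = (153 mm)² = 2.34×10⁻² m².
C = κε₀A/d = 2.10 × 8.85×10⁻¹² × 2.34×10⁻² / 2.35×10⁻⁴ = 1.85×10⁻⁹ F.
V = √(2U/C) = √(2 × 1.15×10⁻⁸ / 1.85×10⁻⁹) = 3.52 V.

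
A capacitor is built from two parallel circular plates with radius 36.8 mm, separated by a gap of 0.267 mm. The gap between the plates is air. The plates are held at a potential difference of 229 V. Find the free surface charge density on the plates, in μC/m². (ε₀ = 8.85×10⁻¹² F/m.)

7.59 μC/m²

A = π(36.8 mm)² = 4.25×10⁻³ m².
C = ε₀A/d = 8.85×10⁻¹² × 4.25×10⁻³ / 2.67×10⁻⁴ = 1.41×10⁻¹⁰ F.
σ = Q/A = CV/A = 1.41×10⁻¹⁰ × 229 / 4.25×10⁻³ = 7.59×10⁻⁶ C/m².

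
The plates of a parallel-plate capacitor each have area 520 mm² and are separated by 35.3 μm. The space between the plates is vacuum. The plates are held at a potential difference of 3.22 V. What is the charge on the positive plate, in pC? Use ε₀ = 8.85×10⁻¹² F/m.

Q ≈ 420 pC

A = 520 mm² = 5.20×10⁻⁴ m².
C = ε₀A/d = 8.85×10⁻¹² × 5.20×10⁻⁴ / 3.53×10⁻⁵ = 1.30×10⁻¹⁰ F.
Q = CV = 1.30×10⁻¹⁰ × 3.22 = 4.20×10⁻¹⁰ C.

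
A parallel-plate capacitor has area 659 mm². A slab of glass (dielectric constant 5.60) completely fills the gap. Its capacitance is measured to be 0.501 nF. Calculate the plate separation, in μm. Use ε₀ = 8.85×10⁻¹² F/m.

A = 659 mm² = 6.59×10⁻⁴ m².
d = κε₀A/C = 5.60 × 8.85×10⁻¹² × 6.59×10⁻⁴ / 5.01×10⁻¹⁰ = 6.52×10⁻⁵ m.

65.2 μm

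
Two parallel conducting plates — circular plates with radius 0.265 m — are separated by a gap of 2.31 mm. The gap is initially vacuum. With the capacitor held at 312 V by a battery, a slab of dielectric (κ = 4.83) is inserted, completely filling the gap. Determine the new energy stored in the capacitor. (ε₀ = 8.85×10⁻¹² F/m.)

A = π(0.265 m)² = 0.221 m².
Initially C₁ = ε₀A/d = 8.85×10⁻¹² × 0.221 / 2.31×10⁻³ = 8.45×10⁻¹⁰ F.
U₁ = 4.11×10⁻⁵ J.
Battery connected ⇒ V is held fixed. C₂ = 4.83 C₁ and U = ½CV², so U₂/U₁ = C₂/C₁ = 4.83.
U₂ = 4.83 × 4.11×10⁻⁵ = 1.99×10⁻⁴ J.

U ≈ 199 μJ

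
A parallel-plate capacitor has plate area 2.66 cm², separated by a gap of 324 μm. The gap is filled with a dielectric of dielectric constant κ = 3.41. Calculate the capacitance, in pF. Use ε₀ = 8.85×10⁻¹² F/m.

A = 2.66 cm² = 2.66×10⁻⁴ m².
C = κε₀A/d = 3.41 × 8.85×10⁻¹² × 2.66×10⁻⁴ / 3.24×10⁻⁴ = 2.48×10⁻¹¹ F.

24.8 pF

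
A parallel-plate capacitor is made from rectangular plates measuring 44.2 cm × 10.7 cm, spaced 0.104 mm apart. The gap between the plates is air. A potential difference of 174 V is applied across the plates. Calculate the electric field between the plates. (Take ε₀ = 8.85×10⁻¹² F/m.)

E = V/d = 174 / 1.04×10⁻⁴ = 1.67×10⁶ V/m.

1.67 MV/m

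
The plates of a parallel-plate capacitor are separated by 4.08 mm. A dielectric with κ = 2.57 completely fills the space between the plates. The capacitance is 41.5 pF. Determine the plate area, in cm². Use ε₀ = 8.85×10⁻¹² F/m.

A ≈ 74.4 cm²

A = Cd/(κε₀) = 4.15×10⁻¹¹ × 4.08×10⁻³ / (2.57 × 8.85×10⁻¹²) = 7.44×10⁻³ m².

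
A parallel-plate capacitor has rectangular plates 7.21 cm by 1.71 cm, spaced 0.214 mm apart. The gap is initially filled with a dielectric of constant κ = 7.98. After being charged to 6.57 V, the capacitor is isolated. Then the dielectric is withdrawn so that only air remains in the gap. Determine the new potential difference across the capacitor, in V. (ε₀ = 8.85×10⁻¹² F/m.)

A = 7.21 × 1.71 cm² = 1.23×10⁻³ m².
Initially C₁ = κε₀A/d = 7.98 × 8.85×10⁻¹² × 1.23×10⁻³ / 2.14×10⁻⁴ = 4.07×10⁻¹⁰ F.
V₁ = 6.57 V.
Isolated ⇒ Q is held fixed. C₂ = 0.125 C₁ and V = Q/C, so V₂/V₁ = C₁/C₂ = 7.98.
V₂ = 7.98 × 6.57 = 52.4 V.

52.4 V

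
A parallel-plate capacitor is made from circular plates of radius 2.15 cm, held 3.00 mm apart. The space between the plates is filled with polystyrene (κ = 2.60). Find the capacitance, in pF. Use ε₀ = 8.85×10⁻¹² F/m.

C ≈ 11.1 pF

A = π(2.15 cm)² = 1.45×10⁻³ m².
C = κε₀A/d = 2.60 × 8.85×10⁻¹² × 1.45×10⁻³ / 3.00×10⁻³ = 1.11×10⁻¹¹ F.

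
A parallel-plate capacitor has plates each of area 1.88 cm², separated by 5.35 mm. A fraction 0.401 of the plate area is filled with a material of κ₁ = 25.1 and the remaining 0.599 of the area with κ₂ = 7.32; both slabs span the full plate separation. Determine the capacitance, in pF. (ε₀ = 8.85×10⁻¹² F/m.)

A = 1.88 cm² = 1.88×10⁻⁴ m².
Side-by-side slabs ⇒ two capacitors in parallel, each spanning the full gap.
C₁ = κ₁ε₀A₁/d = 25.1 × 8.85×10⁻¹² × 7.54×10⁻⁵ / 5.35×10⁻³ = 3.13×10⁻¹² F.
C₂ = κ₂ε₀A₂/d = 7.32 × 8.85×10⁻¹² × 1.13×10⁻⁴ / 5.35×10⁻³ = 1.36×10⁻¹² F.
C = C₁ + C₂ = 4.49×10⁻¹² F.

C ≈ 4.49 pF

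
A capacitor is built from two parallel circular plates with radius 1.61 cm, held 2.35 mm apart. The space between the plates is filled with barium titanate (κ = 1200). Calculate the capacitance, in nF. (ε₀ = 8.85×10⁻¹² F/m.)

A = π(1.61 cm)² = 8.14×10⁻⁴ m².
C = κε₀A/d = 1200 × 8.85×10⁻¹² × 8.14×10⁻⁴ / 2.35×10⁻³ = 3.68×10⁻⁹ F.

3.68 nF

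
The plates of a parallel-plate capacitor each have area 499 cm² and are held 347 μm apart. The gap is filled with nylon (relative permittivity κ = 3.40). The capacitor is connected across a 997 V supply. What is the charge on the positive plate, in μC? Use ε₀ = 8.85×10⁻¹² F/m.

A = 499 cm² = 4.99×10⁻² m².
C = κε₀A/d = 3.40 × 8.85×10⁻¹² × 4.99×10⁻² / 3.47×10⁻⁴ = 4.33×10⁻⁹ F.
Q = CV = 4.33×10⁻⁹ × 997 = 4.31×10⁻⁶ C.

Q ≈ 4.31 μC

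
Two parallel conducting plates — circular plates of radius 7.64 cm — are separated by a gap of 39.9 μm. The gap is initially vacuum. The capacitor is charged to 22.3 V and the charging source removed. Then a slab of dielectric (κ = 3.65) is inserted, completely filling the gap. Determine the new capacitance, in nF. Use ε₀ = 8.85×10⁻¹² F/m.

14.8 nF

A = π(7.64 cm)² = 1.83×10⁻² m².
Initially C₁ = ε₀A/d = 8.85×10⁻¹² × 1.83×10⁻² / 3.99×10⁻⁵ = 4.07×10⁻⁹ F.
C = κε₀A/d scales with κ, so C₂/C₁ = κ = 3.65.
C₂ = 3.65 × 4.07×10⁻⁹ = 1.48×10⁻⁸ F.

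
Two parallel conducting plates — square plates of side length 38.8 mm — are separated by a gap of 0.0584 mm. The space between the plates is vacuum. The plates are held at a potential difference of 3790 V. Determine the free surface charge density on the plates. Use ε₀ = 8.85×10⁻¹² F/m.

A = (38.8 mm)² = 1.51×10⁻³ m².
C = ε₀A/d = 8.85×10⁻¹² × 1.51×10⁻³ / 5.84×10⁻⁵ = 2.28×10⁻¹⁰ F.
σ = Q/A = CV/A = 2.28×10⁻¹⁰ × 3790 / 1.51×10⁻³ = 5.74×10⁻⁴ C/m².

σ ≈ 57.4 nC/cm²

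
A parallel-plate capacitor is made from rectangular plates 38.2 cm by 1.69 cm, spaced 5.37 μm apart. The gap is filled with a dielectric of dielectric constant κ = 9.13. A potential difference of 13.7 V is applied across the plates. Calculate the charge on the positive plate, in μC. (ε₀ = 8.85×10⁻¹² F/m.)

Q ≈ 1.33 μC

A = 38.2 × 1.69 cm² = 6.46×10⁻³ m².
C = κε₀A/d = 9.13 × 8.85×10⁻¹² × 6.46×10⁻³ / 5.37×10⁻⁶ = 9.71×10⁻⁸ F.
Q = CV = 9.71×10⁻⁸ × 13.7 = 1.33×10⁻⁶ C.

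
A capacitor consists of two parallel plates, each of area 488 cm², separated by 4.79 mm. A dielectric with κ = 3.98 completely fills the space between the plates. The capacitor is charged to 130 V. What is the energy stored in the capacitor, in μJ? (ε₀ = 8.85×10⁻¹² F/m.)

A = 488 cm² = 4.88×10⁻² m².
C = κε₀A/d = 3.98 × 8.85×10⁻¹² × 4.88×10⁻² / 4.79×10⁻³ = 3.59×10⁻¹⁰ F.
U = ½CV² = ½ × 3.59×10⁻¹⁰ × (130)² = 3.03×10⁻⁶ J.

3.03 μJ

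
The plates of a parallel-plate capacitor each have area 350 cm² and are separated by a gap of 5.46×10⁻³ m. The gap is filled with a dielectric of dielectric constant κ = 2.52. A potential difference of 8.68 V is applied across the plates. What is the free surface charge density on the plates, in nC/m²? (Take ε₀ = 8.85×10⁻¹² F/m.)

A = 350 cm² = 3.50×10⁻² m².
C = κε₀A/d = 2.52 × 8.85×10⁻¹² × 3.50×10⁻² / 5.46×10⁻³ = 1.43×10⁻¹⁰ F.
σ = Q/A = CV/A = 1.43×10⁻¹⁰ × 8.68 / 3.50×10⁻² = 3.55×10⁻⁸ C/m².

35.5 nC/m²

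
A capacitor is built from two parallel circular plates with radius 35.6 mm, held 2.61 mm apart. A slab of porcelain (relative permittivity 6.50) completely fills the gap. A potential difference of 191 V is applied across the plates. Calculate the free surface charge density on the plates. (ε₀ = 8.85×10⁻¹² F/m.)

A = π(35.6 mm)² = 3.98×10⁻³ m².
C = κε₀A/d = 6.50 × 8.85×10⁻¹² × 3.98×10⁻³ / 2.61×10⁻³ = 8.78×10⁻¹¹ F.
σ = Q/A = CV/A = 8.78×10⁻¹¹ × 191 / 3.98×10⁻³ = 4.21×10⁻⁶ C/m².

σ ≈ 4.21 μC/m²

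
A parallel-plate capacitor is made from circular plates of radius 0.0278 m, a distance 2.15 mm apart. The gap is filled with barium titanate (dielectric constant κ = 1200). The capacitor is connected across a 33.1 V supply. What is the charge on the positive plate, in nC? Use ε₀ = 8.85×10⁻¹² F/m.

397 nC

A = π(0.0278 m)² = 2.43×10⁻³ m².
C = κε₀A/d = 1200 × 8.85×10⁻¹² × 2.43×10⁻³ / 2.15×10⁻³ = 1.20×10⁻⁸ F.
Q = CV = 1.20×10⁻⁸ × 33.1 = 3.97×10⁻⁷ C.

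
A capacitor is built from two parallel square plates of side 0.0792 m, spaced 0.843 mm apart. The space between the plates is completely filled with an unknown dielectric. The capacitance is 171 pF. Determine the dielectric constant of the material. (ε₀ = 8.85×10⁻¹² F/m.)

A = (0.0792 m)² = 6.27×10⁻³ m².
κ = Cd/(ε₀A) = 1.71×10⁻¹⁰ × 8.43×10⁻⁴ / (8.85×10⁻¹² × 6.27×10⁻³) = 2.60.

2.60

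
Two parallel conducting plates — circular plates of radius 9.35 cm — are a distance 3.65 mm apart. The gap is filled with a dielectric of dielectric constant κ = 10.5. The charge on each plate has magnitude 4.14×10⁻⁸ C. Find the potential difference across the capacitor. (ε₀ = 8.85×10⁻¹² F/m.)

A = π(9.35 cm)² = 2.75×10⁻² m².
C = κε₀A/d = 10.5 × 8.85×10⁻¹² × 2.75×10⁻² / 3.65×10⁻³ = 6.99×10⁻¹⁰ F.
V = Q/C = 4.14×10⁻⁸ / 6.99×10⁻¹⁰ = 59.2 V.

V ≈ 59.2 V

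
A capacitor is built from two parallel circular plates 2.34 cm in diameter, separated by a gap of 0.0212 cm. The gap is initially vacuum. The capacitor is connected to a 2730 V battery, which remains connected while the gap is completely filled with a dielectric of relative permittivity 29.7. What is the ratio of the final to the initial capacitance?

C = κε₀A/d scales with κ, so C₂/C₁ = κ = 29.7.

29.7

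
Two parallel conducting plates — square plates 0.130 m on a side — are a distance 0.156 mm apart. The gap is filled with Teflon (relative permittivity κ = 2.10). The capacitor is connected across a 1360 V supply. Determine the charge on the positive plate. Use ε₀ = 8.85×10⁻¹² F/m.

Q ≈ 2.74 μC

A = (0.130 m)² = 1.69×10⁻² m².
C = κε₀A/d = 2.10 × 8.85×10⁻¹² × 1.69×10⁻² / 1.56×10⁻⁴ = 2.01×10⁻⁹ F.
Q = CV = 2.01×10⁻⁹ × 1360 = 2.74×10⁻⁶ C.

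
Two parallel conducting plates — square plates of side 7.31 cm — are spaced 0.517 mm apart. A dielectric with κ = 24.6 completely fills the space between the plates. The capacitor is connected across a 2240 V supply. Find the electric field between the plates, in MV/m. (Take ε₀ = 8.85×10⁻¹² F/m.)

E = V/d = 2240 / 5.17×10⁻⁴ = 4.33×10⁶ V/m.

E ≈ 4.33 MV/m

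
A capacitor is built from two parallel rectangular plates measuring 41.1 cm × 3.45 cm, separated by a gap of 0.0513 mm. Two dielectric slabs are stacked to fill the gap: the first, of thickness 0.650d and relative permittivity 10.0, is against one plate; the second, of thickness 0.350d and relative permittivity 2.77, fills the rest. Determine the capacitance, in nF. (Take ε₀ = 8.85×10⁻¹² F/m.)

A = 41.1 × 3.45 cm² = 1.42×10⁻² m².
Stacked slabs ⇒ two capacitors in series, each with the full plate area.
C₁ = κ₁ε₀A/d₁ = 10.0 × 8.85×10⁻¹² × 1.42×10⁻² / 3.33×10⁻⁵ = 3.76×10⁻⁸ F.
C₂ = κ₂ε₀A/d₂ = 2.77 × 8.85×10⁻¹² × 1.42×10⁻² / 1.80×10⁻⁵ = 1.94×10⁻⁸ F.
C = (1/C₁ + 1/C₂)⁻¹ = 1.28×10⁻⁸ F.

12.8 nF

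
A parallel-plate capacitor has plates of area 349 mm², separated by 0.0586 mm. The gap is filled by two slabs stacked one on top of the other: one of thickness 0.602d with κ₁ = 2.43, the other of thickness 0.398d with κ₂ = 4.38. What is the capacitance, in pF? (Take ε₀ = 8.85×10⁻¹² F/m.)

156 pF

A = 349 mm² = 3.49×10⁻⁴ m².
Stacked slabs ⇒ two capacitors in series, each with the full plate area.
C₁ = κ₁ε₀A/d₁ = 2.43 × 8.85×10⁻¹² × 3.49×10⁻⁴ / 3.53×10⁻⁵ = 2.13×10⁻¹⁰ F.
C₂ = κ₂ε₀A/d₂ = 4.38 × 8.85×10⁻¹² × 3.49×10⁻⁴ / 2.33×10⁻⁵ = 5.80×10⁻¹⁰ F.
C = (1/C₁ + 1/C₂)⁻¹ = 1.56×10⁻¹⁰ F.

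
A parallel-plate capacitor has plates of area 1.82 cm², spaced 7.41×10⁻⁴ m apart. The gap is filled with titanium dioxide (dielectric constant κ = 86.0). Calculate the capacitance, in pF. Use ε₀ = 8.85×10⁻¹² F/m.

C ≈ 187 pF

A = 1.82 cm² = 1.82×10⁻⁴ m².
C = κε₀A/d = 86.0 × 8.85×10⁻¹² × 1.82×10⁻⁴ / 7.41×10⁻⁴ = 1.87×10⁻¹⁰ F.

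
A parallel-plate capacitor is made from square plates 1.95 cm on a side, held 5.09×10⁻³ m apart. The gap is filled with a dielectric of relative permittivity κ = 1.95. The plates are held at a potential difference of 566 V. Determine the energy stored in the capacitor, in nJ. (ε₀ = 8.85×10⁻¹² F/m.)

U ≈ 207 nJ

A = (1.95 cm)² = 3.80×10⁻⁴ m².
C = κε₀A/d = 1.95 × 8.85×10⁻¹² × 3.80×10⁻⁴ / 5.09×10⁻³ = 1.29×10⁻¹² F.
U = ½CV² = ½ × 1.29×10⁻¹² × (566)² = 2.07×10⁻⁷ J.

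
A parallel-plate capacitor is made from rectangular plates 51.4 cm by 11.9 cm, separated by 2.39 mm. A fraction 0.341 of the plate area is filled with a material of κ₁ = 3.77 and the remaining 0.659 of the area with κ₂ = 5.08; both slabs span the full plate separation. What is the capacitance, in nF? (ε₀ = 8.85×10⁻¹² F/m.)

A = 51.4 × 11.9 cm² = 6.12×10⁻² m².
Side-by-side slabs ⇒ two capacitors in parallel, each spanning the full gap.
C₁ = κ₁ε₀A₁/d = 3.77 × 8.85×10⁻¹² × 2.09×10⁻² / 2.39×10⁻³ = 2.91×10⁻¹⁰ F.
C₂ = κ₂ε₀A₂/d = 5.08 × 8.85×10⁻¹² × 4.03×10⁻² / 2.39×10⁻³ = 7.58×10⁻¹⁰ F.
C = C₁ + C₂ = 1.05×10⁻⁹ F.

1.05 nF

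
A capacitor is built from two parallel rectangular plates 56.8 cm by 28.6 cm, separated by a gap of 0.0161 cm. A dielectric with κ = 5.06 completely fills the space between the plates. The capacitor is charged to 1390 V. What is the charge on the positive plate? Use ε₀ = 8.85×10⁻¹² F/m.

A = 56.8 × 28.6 cm² = 0.162 m².
C = κε₀A/d = 5.06 × 8.85×10⁻¹² × 0.162 / 1.61×10⁻⁴ = 4.52×10⁻⁸ F.
Q = CV = 4.52×10⁻⁸ × 1390 = 6.28×10⁻⁵ C.

Q ≈ 62.8 μC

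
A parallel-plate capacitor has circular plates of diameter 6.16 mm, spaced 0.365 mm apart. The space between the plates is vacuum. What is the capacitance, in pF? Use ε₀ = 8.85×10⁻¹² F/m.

C ≈ 0.723 pF

A = π(6.16/2 mm)² = 2.98×10⁻⁵ m².
C = ε₀A/d = 8.85×10⁻¹² × 2.98×10⁻⁵ / 3.65×10⁻⁴ = 7.23×10⁻¹³ F.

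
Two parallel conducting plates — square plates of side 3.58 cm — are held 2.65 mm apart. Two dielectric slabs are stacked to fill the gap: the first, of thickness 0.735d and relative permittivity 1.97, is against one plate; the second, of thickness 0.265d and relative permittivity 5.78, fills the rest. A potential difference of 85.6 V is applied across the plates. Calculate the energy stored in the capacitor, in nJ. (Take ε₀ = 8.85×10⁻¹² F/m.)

37.4 nJ

A = (3.58 cm)² = 1.28×10⁻³ m².
Stacked slabs ⇒ two capacitors in series, each with the full plate area.
C₁ = κ₁ε₀A/d₁ = 1.97 × 8.85×10⁻¹² × 1.28×10⁻³ / 1.95×10⁻³ = 1.15×10⁻¹¹ F.
C₂ = κ₂ε₀A/d₂ = 5.78 × 8.85×10⁻¹² × 1.28×10⁻³ / 7.02×10⁻⁴ = 9.34×10⁻¹¹ F.
C = (1/C₁ + 1/C₂)⁻¹ = 1.02×10⁻¹¹ F.
U = ½CV² = ½ × 1.02×10⁻¹¹ × (85.6)² = 3.74×10⁻⁸ J.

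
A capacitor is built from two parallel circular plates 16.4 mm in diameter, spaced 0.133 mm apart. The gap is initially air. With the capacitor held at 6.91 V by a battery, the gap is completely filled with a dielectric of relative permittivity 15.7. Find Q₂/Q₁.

Battery connected ⇒ V is held fixed.
C₂ = 15.7 C₁ and Q = CV, so Q₂/Q₁ = C₂/C₁ = 15.7.

Q₂/Q₁ ≈ 15.7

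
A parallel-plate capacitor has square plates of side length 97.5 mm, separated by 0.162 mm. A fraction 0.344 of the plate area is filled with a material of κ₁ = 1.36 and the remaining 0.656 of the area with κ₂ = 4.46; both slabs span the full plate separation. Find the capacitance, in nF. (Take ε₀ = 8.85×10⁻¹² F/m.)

1.76 nF

A = (97.5 mm)² = 9.51×10⁻³ m².
Side-by-side slabs ⇒ two capacitors in parallel, each spanning the full gap.
C₁ = κ₁ε₀A₁/d = 1.36 × 8.85×10⁻¹² × 3.27×10⁻³ / 1.62×10⁻⁴ = 2.43×10⁻¹⁰ F.
C₂ = κ₂ε₀A₂/d = 4.46 × 8.85×10⁻¹² × 6.24×10⁻³ / 1.62×10⁻⁴ = 1.52×10⁻⁹ F.
C = C₁ + C₂ = 1.76×10⁻⁹ F.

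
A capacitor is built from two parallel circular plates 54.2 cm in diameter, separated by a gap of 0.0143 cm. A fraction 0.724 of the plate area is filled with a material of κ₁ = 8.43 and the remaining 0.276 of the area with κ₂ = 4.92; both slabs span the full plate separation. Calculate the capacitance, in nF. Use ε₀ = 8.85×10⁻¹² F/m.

A = π(54.2/2 cm)² = 0.231 m².
Side-by-side slabs ⇒ two capacitors in parallel, each spanning the full gap.
C₁ = κ₁ε₀A₁/d = 8.43 × 8.85×10⁻¹² × 0.167 / 1.43×10⁻⁴ = 8.71×10⁻⁸ F.
C₂ = κ₂ε₀A₂/d = 4.92 × 8.85×10⁻¹² × 6.37×10⁻² / 1.43×10⁻⁴ = 1.94×10⁻⁸ F.
C = C₁ + C₂ = 1.07×10⁻⁷ F.

C ≈ 107 nF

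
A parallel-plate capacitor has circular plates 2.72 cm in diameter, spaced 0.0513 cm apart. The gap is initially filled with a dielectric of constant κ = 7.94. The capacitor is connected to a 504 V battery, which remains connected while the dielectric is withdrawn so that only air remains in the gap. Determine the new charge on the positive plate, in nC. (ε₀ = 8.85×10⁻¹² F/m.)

A = π(2.72/2 cm)² = 5.81×10⁻⁴ m².
Initially C₁ = κε₀A/d = 7.94 × 8.85×10⁻¹² × 5.81×10⁻⁴ / 5.13×10⁻⁴ = 7.96×10⁻¹¹ F.
Q₁ = 4.01×10⁻⁸ C.
Battery connected ⇒ V is held fixed. C₂ = 0.126 C₁ and Q = CV, so Q₂/Q₁ = C₂/C₁ = 0.126.
Q₂ = 0.126 × 4.01×10⁻⁸ = 5.05×10⁻⁹ C.

5.05 nC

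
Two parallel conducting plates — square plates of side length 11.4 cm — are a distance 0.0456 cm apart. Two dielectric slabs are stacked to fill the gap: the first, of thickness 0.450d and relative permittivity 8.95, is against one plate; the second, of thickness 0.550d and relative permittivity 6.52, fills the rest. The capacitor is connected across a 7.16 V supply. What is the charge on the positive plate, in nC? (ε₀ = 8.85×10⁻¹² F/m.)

A = (11.4 cm)² = 1.30×10⁻² m².
Stacked slabs ⇒ two capacitors in series, each with the full plate area.
C₁ = κ₁ε₀A/d₁ = 8.95 × 8.85×10⁻¹² × 1.30×10⁻² / 2.05×10⁻⁴ = 5.02×10⁻⁹ F.
C₂ = κ₂ε₀A/d₂ = 6.52 × 8.85×10⁻¹² × 1.30×10⁻² / 2.51×10⁻⁴ = 2.99×10⁻⁹ F.
C = (1/C₁ + 1/C₂)⁻¹ = 1.87×10⁻⁹ F.
Q = CV = 1.87×10⁻⁹ × 7.16 = 1.34×10⁻⁸ C.

13.4 nC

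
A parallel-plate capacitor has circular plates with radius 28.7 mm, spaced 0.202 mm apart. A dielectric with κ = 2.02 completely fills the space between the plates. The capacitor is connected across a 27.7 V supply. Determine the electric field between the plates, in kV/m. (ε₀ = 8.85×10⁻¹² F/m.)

E = V/d = 27.7 / 2.02×10⁻⁴ = 1.37×10⁵ V/m.

137 kV/m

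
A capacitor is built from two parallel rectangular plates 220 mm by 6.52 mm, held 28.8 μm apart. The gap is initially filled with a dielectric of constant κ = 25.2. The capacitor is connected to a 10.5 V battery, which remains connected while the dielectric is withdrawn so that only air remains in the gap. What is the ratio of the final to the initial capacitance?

C₂/C₁ ≈ 0.0397

C = κε₀A/d scales with κ, so C₂/C₁ = 1/κ = 1/25.2 = 0.0397.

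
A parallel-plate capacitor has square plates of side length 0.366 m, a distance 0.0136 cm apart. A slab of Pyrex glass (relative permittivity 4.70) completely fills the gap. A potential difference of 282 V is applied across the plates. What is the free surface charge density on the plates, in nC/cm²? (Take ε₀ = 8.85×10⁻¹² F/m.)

A = (0.366 m)² = 0.134 m².
C = κε₀A/d = 4.70 × 8.85×10⁻¹² × 0.134 / 1.36×10⁻⁴ = 4.10×10⁻⁸ F.
σ = Q/A = CV/A = 4.10×10⁻⁸ × 282 / 0.134 = 8.62×10⁻⁵ C/m².

8.62 nC/cm²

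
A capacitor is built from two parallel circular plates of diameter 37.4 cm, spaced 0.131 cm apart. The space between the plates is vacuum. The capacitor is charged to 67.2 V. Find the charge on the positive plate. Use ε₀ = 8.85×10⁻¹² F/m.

Q ≈ 49.9 nC

A = π(37.4/2 cm)² = 0.110 m².
C = ε₀A/d = 8.85×10⁻¹² × 0.110 / 1.31×10⁻³ = 7.42×10⁻¹⁰ F.
Q = CV = 7.42×10⁻¹⁰ × 67.2 = 4.99×10⁻⁸ C.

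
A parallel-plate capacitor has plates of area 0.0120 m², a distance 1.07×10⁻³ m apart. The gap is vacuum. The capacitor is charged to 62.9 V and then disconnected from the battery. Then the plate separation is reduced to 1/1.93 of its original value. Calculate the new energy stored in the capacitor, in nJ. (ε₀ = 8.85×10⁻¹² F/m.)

Initially C₁ = ε₀A/d = 8.85×10⁻¹² × 1.20×10⁻² / 1.07×10⁻³ = 9.93×10⁻¹¹ F.
U₁ = 1.96×10⁻⁷ J.
Isolated ⇒ Q is held fixed. C₂ = 1.93 C₁ and U = Q²/(2C), so U₂/U₁ = C₁/C₂ = 0.518.
U₂ = 0.518 × 1.96×10⁻⁷ = 1.02×10⁻⁷ J.

U ≈ 102 nJ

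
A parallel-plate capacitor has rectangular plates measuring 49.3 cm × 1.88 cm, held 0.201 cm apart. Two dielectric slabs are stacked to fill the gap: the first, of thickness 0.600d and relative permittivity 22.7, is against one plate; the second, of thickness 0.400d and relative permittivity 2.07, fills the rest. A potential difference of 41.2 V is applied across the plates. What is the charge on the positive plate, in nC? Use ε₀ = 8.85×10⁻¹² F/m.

7.65 nC

A = 49.3 × 1.88 cm² = 9.27×10⁻³ m².
Stacked slabs ⇒ two capacitors in series, each with the full plate area.
C₁ = κ₁ε₀A/d₁ = 22.7 × 8.85×10⁻¹² × 9.27×10⁻³ / 1.21×10⁻³ = 1.54×10⁻⁹ F.
C₂ = κ₂ε₀A/d₂ = 2.07 × 8.85×10⁻¹² × 9.27×10⁻³ / 8.04×10⁻⁴ = 2.11×10⁻¹⁰ F.
C = (1/C₁ + 1/C₂)⁻¹ = 1.86×10⁻¹⁰ F.
Q = CV = 1.86×10⁻¹⁰ × 41.2 = 7.65×10⁻⁹ C.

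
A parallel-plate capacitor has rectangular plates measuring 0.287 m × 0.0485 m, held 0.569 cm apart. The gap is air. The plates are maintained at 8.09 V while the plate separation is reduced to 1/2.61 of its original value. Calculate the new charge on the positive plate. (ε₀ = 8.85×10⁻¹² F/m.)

A = 0.287 × 0.0485 m² = 1.39×10⁻² m².
Initially C₁ = ε₀A/d = 8.85×10⁻¹² × 1.39×10⁻² / 5.69×10⁻³ = 2.16×10⁻¹¹ F.
Q₁ = 1.75×10⁻¹⁰ C.
Battery connected ⇒ V is held fixed. C₂ = 2.61 C₁ and Q = CV, so Q₂/Q₁ = C₂/C₁ = 2.61.
Q₂ = 2.61 × 1.75×10⁻¹⁰ = 4.57×10⁻¹⁰ C.

Q ≈ 457 pC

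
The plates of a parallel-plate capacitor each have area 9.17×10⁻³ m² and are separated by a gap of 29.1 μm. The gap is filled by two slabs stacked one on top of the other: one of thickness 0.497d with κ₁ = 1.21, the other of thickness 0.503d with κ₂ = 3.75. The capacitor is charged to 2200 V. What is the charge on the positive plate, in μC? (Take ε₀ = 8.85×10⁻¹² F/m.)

Q ≈ 11.3 μC

Stacked slabs ⇒ two capacitors in series, each with the full plate area.
C₁ = κ₁ε₀A/d₁ = 1.21 × 8.85×10⁻¹² × 9.17×10⁻³ / 1.45×10⁻⁵ = 6.79×10⁻⁹ F.
C₂ = κ₂ε₀A/d₂ = 3.75 × 8.85×10⁻¹² × 9.17×10⁻³ / 1.46×10⁻⁵ = 2.08×10⁻⁸ F.
C = (1/C₁ + 1/C₂)⁻¹ = 5.12×10⁻⁹ F.
Q = CV = 5.12×10⁻⁹ × 2200 = 1.13×10⁻⁵ C.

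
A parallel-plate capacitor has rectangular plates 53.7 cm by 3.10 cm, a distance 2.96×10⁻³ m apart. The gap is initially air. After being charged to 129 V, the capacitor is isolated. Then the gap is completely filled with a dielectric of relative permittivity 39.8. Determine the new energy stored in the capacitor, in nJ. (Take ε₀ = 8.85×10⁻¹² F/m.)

A = 53.7 × 3.10 cm² = 1.66×10⁻² m².
Initially C₁ = ε₀A/d = 8.85×10⁻¹² × 1.66×10⁻² / 2.96×10⁻³ = 4.98×10⁻¹¹ F.
U₁ = 4.14×10⁻⁷ J.
Isolated ⇒ Q is held fixed. C₂ = 39.8 C₁ and U = Q²/(2C), so U₂/U₁ = C₁/C₂ = 0.0251.
U₂ = 0.0251 × 4.14×10⁻⁷ = 1.04×10⁻⁸ J.

U ≈ 10.4 nJ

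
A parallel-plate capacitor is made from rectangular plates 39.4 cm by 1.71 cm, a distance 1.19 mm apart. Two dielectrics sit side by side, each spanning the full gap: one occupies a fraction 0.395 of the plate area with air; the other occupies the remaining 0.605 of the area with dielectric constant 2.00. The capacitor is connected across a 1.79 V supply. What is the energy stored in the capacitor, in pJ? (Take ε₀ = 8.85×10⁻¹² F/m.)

129 pJ

A = 39.4 × 1.71 cm² = 6.74×10⁻³ m².
Side-by-side slabs ⇒ two capacitors in parallel, each spanning the full gap.
C₁ = κ₁ε₀A₁/d = 1.00 × 8.85×10⁻¹² × 2.66×10⁻³ / 1.19×10⁻³ = 1.98×10⁻¹¹ F.
C₂ = κ₂ε₀A₂/d = 2.00 × 8.85×10⁻¹² × 4.08×10⁻³ / 1.19×10⁻³ = 6.06×10⁻¹¹ F.
C = C₁ + C₂ = 8.04×10⁻¹¹ F.
U = ½CV² = ½ × 8.04×10⁻¹¹ × (1.79)² = 1.29×10⁻¹⁰ J.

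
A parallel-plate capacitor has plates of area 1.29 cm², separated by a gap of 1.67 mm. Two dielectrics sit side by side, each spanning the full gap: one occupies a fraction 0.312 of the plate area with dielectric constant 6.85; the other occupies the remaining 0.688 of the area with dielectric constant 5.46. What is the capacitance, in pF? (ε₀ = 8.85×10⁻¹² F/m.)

A = 1.29 cm² = 1.29×10⁻⁴ m².
Side-by-side slabs ⇒ two capacitors in parallel, each spanning the full gap.
C₁ = κ₁ε₀A₁/d = 6.85 × 8.85×10⁻¹² × 4.02×10⁻⁵ / 1.67×10⁻³ = 1.46×10⁻¹² F.
C₂ = κ₂ε₀A₂/d = 5.46 × 8.85×10⁻¹² × 8.88×10⁻⁵ / 1.67×10⁻³ = 2.57×10⁻¹² F.
C = C₁ + C₂ = 4.03×10⁻¹² F.

4.03 pF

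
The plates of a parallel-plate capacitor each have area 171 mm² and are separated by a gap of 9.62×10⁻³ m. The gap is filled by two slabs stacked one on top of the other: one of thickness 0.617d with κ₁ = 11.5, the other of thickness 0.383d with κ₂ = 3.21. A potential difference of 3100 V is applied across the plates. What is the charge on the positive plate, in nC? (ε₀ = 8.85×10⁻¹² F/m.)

A = 171 mm² = 1.71×10⁻⁴ m².
Stacked slabs ⇒ two capacitors in series, each with the full plate area.
C₁ = κ₁ε₀A/d₁ = 11.5 × 8.85×10⁻¹² × 1.71×10⁻⁴ / 5.94×10⁻³ = 2.93×10⁻¹² F.
C₂ = κ₂ε₀A/d₂ = 3.21 × 8.85×10⁻¹² × 1.71×10⁻⁴ / 3.68×10⁻³ = 1.32×10⁻¹² F.
C = (1/C₁ + 1/C₂)⁻¹ = 9.09×10⁻¹³ F.
Q = CV = 9.09×10⁻¹³ × 3100 = 2.82×10⁻⁹ C.

2.82 nC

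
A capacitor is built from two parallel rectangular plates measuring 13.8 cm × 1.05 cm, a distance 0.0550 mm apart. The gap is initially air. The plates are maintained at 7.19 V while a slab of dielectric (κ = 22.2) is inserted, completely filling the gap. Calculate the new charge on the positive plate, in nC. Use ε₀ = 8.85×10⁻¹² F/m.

A = 13.8 × 1.05 cm² = 1.45×10⁻³ m².
Initially C₁ = ε₀A/d = 8.85×10⁻¹² × 1.45×10⁻³ / 5.50×10⁻⁵ = 2.33×10⁻¹⁰ F.
Q₁ = 1.68×10⁻⁹ C.
Battery connected ⇒ V is held fixed. C₂ = 22.2 C₁ and Q = CV, so Q₂/Q₁ = C₂/C₁ = 22.2.
Q₂ = 22.2 × 1.68×10⁻⁹ = 3.72×10⁻⁸ C.

37.2 nC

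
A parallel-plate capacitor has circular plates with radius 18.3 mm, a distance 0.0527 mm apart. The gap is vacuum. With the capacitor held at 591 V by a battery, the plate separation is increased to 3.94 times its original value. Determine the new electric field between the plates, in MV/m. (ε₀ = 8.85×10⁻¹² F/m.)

A = π(18.3 mm)² = 1.05×10⁻³ m².
Initially C₁ = ε₀A/d = 8.85×10⁻¹² × 1.05×10⁻³ / 5.27×10⁻⁵ = 1.77×10⁻¹⁰ F.
E₁ = 1.12×10⁷ V/m.
Battery connected ⇒ V is held fixed. E = V/d, so E₂/E₁ = d₁/d₂ = 0.254.
E₂ = 0.254 × 1.12×10⁷ = 2.85×10⁶ V/m.

2.85 MV/m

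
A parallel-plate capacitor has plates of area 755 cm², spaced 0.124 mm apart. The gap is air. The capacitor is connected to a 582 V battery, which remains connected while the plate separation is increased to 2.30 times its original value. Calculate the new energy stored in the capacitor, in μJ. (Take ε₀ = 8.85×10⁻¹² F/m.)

U ≈ 397 μJ

A = 755 cm² = 7.55×10⁻² m².
Initially C₁ = ε₀A/d = 8.85×10⁻¹² × 7.55×10⁻² / 1.24×10⁻⁴ = 5.39×10⁻⁹ F.
U₁ = 9.13×10⁻⁴ J.
Battery connected ⇒ V is held fixed. C₂ = 0.435 C₁ and U = ½CV², so U₂/U₁ = C₂/C₁ = 0.435.
U₂ = 0.435 × 9.13×10⁻⁴ = 3.97×10⁻⁴ J.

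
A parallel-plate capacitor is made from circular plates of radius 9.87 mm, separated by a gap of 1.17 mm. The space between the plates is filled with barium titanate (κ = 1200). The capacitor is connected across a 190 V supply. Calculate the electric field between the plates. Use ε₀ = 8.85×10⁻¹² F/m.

E ≈ 162 kV/m

E = V/d = 190 / 1.17×10⁻³ = 1.62×10⁵ V/m.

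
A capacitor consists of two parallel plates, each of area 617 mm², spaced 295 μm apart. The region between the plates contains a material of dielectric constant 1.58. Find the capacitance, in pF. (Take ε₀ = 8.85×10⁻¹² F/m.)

A = 617 mm² = 6.17×10⁻⁴ m².
C = κε₀A/d = 1.58 × 8.85×10⁻¹² × 6.17×10⁻⁴ / 2.95×10⁻⁴ = 2.92×10⁻¹¹ F.

C ≈ 29.2 pF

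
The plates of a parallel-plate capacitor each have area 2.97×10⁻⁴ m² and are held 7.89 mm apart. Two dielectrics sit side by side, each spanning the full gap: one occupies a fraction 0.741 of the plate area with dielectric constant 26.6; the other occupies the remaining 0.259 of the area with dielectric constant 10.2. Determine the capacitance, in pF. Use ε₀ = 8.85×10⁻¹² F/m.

Side-by-side slabs ⇒ two capacitors in parallel, each spanning the full gap.
C₁ = κ₁ε₀A₁/d = 26.6 × 8.85×10⁻¹² × 2.20×10⁻⁴ / 7.89×10⁻³ = 6.57×10⁻¹² F.
C₂ = κ₂ε₀A₂/d = 10.2 × 8.85×10⁻¹² × 7.69×10⁻⁵ / 7.89×10⁻³ = 8.80×10⁻¹³ F.
C = C₁ + C₂ = 7.45×10⁻¹² F.

7.45 pF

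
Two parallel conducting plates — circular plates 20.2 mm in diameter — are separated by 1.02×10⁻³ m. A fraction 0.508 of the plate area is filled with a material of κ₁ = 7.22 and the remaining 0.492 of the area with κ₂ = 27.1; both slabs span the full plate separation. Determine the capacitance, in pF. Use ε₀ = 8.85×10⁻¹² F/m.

A = π(20.2/2 mm)² = 3.20×10⁻⁴ m².
Side-by-side slabs ⇒ two capacitors in parallel, each spanning the full gap.
C₁ = κ₁ε₀A₁/d = 7.22 × 8.85×10⁻¹² × 1.63×10⁻⁴ / 1.02×10⁻³ = 1.02×10⁻¹¹ F.
C₂ = κ₂ε₀A₂/d = 27.1 × 8.85×10⁻¹² × 1.58×10⁻⁴ / 1.02×10⁻³ = 3.71×10⁻¹¹ F.
C = C₁ + C₂ = 4.73×10⁻¹¹ F.

C ≈ 47.3 pF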